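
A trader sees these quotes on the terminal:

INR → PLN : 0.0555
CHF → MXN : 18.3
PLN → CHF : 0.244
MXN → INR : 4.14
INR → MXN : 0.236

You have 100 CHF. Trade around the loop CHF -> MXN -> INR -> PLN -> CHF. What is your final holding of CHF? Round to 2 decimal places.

100 CHF × 18.3 = 1830 MXN
1830 MXN × 4.14 = 7576.2 INR
7576.2 INR × 0.0555 = 420.4791 PLN
420.4791 PLN × 0.244 = 102.5969004 CHF

102.60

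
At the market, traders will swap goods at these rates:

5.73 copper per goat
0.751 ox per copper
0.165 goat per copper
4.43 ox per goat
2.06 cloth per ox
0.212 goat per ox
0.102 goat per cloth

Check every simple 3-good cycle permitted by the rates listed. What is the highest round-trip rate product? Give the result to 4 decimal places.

0.9308

ox→cloth→goat→ox: 2.06 × 0.102 × 4.43 = 0.93083
ox→goat→copper→ox: 0.212 × 5.73 × 0.751 = 0.91228
Maximum is ox→cloth→goat→ox at 0.9308; no arbitrage — every cycle loses value.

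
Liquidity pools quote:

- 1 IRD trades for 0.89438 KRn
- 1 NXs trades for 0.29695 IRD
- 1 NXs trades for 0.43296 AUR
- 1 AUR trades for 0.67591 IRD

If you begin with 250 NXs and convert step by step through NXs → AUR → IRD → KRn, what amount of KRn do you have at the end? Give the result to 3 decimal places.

65.433

250 NXs × 0.43296 = 108.24 AUR
108.24 AUR × 0.67591 = 73.1604984 IRD
73.1604984 IRD × 0.89438 = 65.433286558992 KRn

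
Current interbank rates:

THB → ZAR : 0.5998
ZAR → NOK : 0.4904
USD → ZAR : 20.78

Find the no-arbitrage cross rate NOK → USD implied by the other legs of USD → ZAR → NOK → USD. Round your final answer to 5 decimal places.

0.09813

Known legs of the cycle: 20.78 × 0.4904 = 10.190512
For no arbitrage the full-cycle product must be 1, so the missing rate is 1 / 10.190512 ≈ 0.0981305.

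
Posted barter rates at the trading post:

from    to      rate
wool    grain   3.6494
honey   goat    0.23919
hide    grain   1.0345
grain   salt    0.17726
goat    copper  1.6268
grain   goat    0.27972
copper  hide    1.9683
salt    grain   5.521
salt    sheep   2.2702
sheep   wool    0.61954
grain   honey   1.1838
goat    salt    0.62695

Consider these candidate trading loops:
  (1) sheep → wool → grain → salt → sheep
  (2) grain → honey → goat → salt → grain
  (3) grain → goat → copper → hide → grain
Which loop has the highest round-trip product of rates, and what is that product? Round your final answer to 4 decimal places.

(1) 0.61954 × 3.6494 × 0.17726 × 2.2702 = 0.90984
(2) 1.1838 × 0.23919 × 0.62695 × 5.521 = 0.98010
(3) 0.27972 × 1.6268 × 1.9683 × 1.0345 = 0.92657
Highest is cycle (2) at 0.9801 (≤1, no arbitrage).

0.9801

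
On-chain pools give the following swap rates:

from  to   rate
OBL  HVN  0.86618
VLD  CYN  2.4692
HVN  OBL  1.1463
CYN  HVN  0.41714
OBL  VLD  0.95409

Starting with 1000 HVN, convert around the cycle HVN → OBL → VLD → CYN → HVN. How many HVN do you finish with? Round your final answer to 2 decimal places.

1000 HVN × 1.1463 = 1146.3 OBL
1146.3 OBL × 0.95409 = 1093.673367 VLD
1093.673367 VLD × 2.4692 = 2700.4982777964 CYN
2700.4982777964 CYN × 0.41714 = 1126.485851599990296 HVN

1126.49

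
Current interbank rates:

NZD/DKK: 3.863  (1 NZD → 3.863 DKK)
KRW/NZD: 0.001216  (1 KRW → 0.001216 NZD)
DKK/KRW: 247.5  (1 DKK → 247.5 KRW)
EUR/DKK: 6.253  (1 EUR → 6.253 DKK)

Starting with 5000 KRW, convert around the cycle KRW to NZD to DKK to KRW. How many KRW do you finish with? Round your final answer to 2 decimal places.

5813.04

5000 KRW × 0.001216 = 6.08 NZD
6.08 NZD × 3.863 = 23.48704 DKK
23.48704 DKK × 247.5 = 5813.0424 KRW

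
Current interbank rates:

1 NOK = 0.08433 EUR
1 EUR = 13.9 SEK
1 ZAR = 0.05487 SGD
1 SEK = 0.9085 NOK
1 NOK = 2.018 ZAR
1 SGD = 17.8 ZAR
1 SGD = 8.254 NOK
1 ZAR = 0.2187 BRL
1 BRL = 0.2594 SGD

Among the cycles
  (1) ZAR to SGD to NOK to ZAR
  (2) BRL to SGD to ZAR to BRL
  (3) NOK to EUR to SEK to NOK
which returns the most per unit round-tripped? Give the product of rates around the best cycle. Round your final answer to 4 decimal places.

1.0649

(1) 0.05487 × 8.254 × 2.018 = 0.91395
(2) 0.2594 × 17.8 × 0.2187 = 1.00981
(3) 0.08433 × 13.9 × 0.9085 = 1.06493
Highest is cycle (3) at 1.0649 (>1, arbitrage).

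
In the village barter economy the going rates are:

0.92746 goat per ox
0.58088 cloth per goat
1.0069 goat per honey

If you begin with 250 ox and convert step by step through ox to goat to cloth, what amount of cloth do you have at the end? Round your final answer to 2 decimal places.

134.69

250 ox × 0.92746 = 231.865 goat
231.865 goat × 0.58088 = 134.6857412 cloth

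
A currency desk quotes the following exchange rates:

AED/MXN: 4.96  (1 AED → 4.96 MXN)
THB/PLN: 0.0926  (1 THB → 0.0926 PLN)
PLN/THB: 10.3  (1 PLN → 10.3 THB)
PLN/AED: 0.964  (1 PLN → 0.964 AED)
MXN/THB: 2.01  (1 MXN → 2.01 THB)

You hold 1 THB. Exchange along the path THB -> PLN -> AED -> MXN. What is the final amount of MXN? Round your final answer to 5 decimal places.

1 THB × 0.0926 = 0.0926 PLN
0.0926 PLN × 0.964 = 0.0892664 AED
0.0892664 AED × 4.96 = 0.442761344 MXN

0.44276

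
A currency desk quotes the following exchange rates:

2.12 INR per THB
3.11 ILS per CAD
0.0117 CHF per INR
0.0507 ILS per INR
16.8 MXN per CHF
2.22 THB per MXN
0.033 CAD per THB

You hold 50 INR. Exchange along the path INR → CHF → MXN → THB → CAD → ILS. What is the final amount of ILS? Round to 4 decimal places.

50 INR × 0.0117 = 0.585 CHF
0.585 CHF × 16.8 = 9.828 MXN
9.828 MXN × 2.22 = 21.81816 THB
21.81816 THB × 0.033 = 0.71999928 CAD
0.71999928 CAD × 3.11 = 2.2391977608 ILS

2.2392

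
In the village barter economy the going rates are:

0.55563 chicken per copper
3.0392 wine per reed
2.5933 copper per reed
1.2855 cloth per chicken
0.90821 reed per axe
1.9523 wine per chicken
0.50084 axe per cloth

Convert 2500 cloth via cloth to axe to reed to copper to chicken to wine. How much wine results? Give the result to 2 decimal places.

3198.97

2500 cloth × 0.50084 = 1252.1 axe
1252.1 axe × 0.90821 = 1137.169741 reed
1137.169741 reed × 2.5933 = 2949.0222893353 copper
2949.0222893353 copper × 0.55563 = 1638.565254623372739 chicken
1638.565254623372739 chicken × 1.9523 = 3198.9709466012105983497 wine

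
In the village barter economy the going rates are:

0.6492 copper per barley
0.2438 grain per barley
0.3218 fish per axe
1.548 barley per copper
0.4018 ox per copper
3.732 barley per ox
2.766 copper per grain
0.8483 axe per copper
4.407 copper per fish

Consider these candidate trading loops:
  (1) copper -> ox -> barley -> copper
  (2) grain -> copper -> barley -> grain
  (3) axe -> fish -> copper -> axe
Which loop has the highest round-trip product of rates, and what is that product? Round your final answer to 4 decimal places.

(1) 0.4018 × 3.732 × 0.6492 = 0.97349
(2) 2.766 × 1.548 × 0.2438 = 1.04390
(3) 0.3218 × 4.407 × 0.8483 = 1.20304
Highest is cycle (3) at 1.2030 (>1, arbitrage).

1.2030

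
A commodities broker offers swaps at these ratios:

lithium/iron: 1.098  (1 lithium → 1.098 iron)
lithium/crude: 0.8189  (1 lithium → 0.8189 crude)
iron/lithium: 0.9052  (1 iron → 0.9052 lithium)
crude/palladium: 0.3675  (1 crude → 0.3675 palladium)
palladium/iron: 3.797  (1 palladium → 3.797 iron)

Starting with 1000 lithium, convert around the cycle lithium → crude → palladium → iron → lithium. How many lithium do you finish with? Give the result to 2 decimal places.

1034.36

1000 lithium × 0.8189 = 818.9 crude
818.9 crude × 0.3675 = 300.94575 palladium
300.94575 palladium × 3.797 = 1142.69101275 iron
1142.69101275 iron × 0.9052 = 1034.3639047413 lithium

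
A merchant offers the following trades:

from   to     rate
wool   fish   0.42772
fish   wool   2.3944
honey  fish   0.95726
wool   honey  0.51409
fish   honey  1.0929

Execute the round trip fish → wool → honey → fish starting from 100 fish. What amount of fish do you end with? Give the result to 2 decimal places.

100 fish × 2.3944 = 239.44 wool
239.44 wool × 0.51409 = 123.0937096 honey
123.0937096 honey × 0.95726 = 117.832684451696 fish

117.83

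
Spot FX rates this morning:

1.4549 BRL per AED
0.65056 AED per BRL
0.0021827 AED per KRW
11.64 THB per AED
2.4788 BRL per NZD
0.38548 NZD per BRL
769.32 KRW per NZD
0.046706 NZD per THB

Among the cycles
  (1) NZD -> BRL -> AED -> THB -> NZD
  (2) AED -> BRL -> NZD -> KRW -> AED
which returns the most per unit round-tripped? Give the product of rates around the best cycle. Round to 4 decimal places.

0.9418

(1) 2.4788 × 0.65056 × 11.64 × 0.046706 = 0.87671
(2) 1.4549 × 0.38548 × 769.32 × 0.0021827 = 0.94175
Highest is cycle (2) at 0.9418 (≤1, no arbitrage).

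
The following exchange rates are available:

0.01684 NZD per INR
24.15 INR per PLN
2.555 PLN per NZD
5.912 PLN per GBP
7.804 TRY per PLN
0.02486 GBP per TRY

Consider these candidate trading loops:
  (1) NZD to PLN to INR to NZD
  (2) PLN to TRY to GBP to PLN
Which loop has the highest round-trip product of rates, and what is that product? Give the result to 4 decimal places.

1.1470

(1) 2.555 × 24.15 × 0.01684 = 1.03908
(2) 7.804 × 0.02486 × 5.912 = 1.14697
Highest is cycle (2) at 1.1470 (>1, arbitrage).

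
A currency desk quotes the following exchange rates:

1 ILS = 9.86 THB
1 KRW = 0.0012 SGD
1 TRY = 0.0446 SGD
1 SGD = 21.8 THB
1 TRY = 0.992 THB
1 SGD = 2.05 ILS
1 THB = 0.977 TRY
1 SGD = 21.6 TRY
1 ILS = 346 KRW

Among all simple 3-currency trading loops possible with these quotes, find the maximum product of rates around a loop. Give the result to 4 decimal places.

TRY→SGD→THB→TRY: 0.0446 × 21.8 × 0.977 = 0.94992
KRW→SGD→ILS→KRW: 0.0012 × 2.05 × 346 = 0.85116
Maximum is TRY→SGD→THB→TRY at 0.9499; no arbitrage — every cycle loses value.

0.9499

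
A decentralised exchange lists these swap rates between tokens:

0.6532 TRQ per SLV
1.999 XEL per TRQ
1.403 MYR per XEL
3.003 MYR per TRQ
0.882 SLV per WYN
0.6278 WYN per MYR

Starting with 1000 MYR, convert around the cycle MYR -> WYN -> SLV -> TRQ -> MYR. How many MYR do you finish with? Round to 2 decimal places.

1086.15

1000 MYR × 0.6278 = 627.8 WYN
627.8 WYN × 0.882 = 553.7196 SLV
553.7196 SLV × 0.6532 = 361.68964272 TRQ
361.68964272 TRQ × 3.003 = 1086.15399708816 MYR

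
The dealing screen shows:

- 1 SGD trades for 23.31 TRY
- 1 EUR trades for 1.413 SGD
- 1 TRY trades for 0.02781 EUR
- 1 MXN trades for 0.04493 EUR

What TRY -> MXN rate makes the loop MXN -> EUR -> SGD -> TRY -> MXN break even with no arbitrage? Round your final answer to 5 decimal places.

0.67574

Known legs of the cycle: 0.04493 × 1.413 × 23.31 = 1.4798607579
For no arbitrage the full-cycle product must be 1, so the missing rate is 1 / 1.4798607579 ≈ 0.6757393.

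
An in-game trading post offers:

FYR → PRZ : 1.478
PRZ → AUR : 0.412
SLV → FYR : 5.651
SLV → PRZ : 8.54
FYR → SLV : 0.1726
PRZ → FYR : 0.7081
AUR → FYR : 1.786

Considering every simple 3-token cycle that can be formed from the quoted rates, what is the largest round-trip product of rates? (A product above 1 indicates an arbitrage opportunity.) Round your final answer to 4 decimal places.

1.0876

PRZ→AUR→FYR→PRZ: 0.412 × 1.786 × 1.478 = 1.08756
PRZ→FYR→SLV→PRZ: 0.7081 × 0.1726 × 8.54 = 1.04374
Maximum is PRZ→AUR→FYR→PRZ at 1.0876; arbitrage exists.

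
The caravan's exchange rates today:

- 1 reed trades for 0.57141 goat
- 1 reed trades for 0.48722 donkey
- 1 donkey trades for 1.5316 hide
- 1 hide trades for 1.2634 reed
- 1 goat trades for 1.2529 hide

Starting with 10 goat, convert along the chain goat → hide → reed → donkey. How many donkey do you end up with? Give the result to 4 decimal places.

7.7123

10 goat × 1.2529 = 12.529 hide
12.529 hide × 1.2634 = 15.8291386 reed
15.8291386 reed × 0.48722 = 7.712272908692 donkey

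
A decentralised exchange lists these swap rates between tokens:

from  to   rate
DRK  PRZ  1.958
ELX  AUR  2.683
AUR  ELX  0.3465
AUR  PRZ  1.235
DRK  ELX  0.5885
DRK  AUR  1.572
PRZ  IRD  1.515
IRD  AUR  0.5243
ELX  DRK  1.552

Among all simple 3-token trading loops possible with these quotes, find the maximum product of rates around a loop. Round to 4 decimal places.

0.9810

IRD→AUR→PRZ→IRD: 0.5243 × 1.235 × 1.515 = 0.98098
ELX→DRK→AUR→ELX: 1.552 × 1.572 × 0.3465 = 0.84537
Maximum is IRD→AUR→PRZ→IRD at 0.9810; no arbitrage — every cycle loses value.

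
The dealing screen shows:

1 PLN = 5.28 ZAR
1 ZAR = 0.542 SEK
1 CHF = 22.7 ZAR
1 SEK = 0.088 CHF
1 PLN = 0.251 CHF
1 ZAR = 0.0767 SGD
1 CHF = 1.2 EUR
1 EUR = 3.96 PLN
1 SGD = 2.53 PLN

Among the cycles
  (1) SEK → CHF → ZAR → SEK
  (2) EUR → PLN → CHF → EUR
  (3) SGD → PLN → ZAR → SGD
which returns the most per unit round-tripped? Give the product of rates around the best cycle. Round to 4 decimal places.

(1) 0.088 × 22.7 × 0.542 = 1.08270
(2) 3.96 × 0.251 × 1.2 = 1.19275
(3) 2.53 × 5.28 × 0.0767 = 1.02459
Highest is cycle (2) at 1.1928 (>1, arbitrage).

1.1928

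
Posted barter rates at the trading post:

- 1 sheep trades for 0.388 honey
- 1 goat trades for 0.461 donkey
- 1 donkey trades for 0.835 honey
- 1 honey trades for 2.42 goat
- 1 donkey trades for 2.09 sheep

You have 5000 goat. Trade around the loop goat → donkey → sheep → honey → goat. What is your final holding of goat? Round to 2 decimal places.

5000 goat × 0.461 = 2305 donkey
2305 donkey × 2.09 = 4817.45 sheep
4817.45 sheep × 0.388 = 1869.1706 honey
1869.1706 honey × 2.42 = 4523.392852 goat

4523.39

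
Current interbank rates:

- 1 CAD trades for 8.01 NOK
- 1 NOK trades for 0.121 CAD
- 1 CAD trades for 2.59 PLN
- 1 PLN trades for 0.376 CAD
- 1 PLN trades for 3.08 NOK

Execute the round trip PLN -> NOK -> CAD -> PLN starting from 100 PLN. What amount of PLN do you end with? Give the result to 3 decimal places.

96.524

100 PLN × 3.08 = 308 NOK
308 NOK × 0.121 = 37.268 CAD
37.268 CAD × 2.59 = 96.52412 PLN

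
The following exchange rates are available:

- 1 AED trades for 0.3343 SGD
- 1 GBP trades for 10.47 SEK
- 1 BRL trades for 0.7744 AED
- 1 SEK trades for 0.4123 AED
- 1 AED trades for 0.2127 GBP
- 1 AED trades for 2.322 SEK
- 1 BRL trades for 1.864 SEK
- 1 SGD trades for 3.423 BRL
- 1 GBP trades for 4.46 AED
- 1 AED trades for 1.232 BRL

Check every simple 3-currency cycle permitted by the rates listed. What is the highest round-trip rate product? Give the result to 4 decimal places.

AED→BRL→SEK→AED: 1.232 × 1.864 × 0.4123 = 0.94683
GBP→SEK→AED→GBP: 10.47 × 0.4123 × 0.2127 = 0.91818
AED→SGD→BRL→AED: 0.3343 × 3.423 × 0.7744 = 0.88615
Maximum is AED→BRL→SEK→AED at 0.9468; no arbitrage — every cycle loses value.

0.9468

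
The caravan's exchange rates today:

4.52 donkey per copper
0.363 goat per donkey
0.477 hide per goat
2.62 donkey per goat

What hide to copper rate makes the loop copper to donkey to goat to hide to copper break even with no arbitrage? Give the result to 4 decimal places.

1.2777

Known legs of the cycle: 4.52 × 0.363 × 0.477 = 0.78264252
For no arbitrage the full-cycle product must be 1, so the missing rate is 1 / 0.78264252 ≈ 1.277723.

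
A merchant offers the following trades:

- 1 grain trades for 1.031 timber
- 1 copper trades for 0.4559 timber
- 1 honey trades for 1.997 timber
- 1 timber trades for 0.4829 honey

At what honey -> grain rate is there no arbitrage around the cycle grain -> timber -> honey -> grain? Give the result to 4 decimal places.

2.0086

Known legs of the cycle: 1.031 × 0.4829 = 0.4978699
For no arbitrage the full-cycle product must be 1, so the missing rate is 1 / 0.4978699 ≈ 2.008557.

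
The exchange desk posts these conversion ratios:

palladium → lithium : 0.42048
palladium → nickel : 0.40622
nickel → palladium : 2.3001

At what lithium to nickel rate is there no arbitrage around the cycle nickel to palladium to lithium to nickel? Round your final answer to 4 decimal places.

1.0340

Known legs of the cycle: 2.3001 × 0.42048 = 0.967146048
For no arbitrage the full-cycle product must be 1, so the missing rate is 1 / 0.967146048 ≈ 1.033970.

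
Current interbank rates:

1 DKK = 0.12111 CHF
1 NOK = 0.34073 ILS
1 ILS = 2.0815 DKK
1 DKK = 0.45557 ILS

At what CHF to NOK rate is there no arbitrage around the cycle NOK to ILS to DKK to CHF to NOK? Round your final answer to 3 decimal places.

11.642

Known legs of the cycle: 0.34073 × 2.0815 × 0.12111 = 0.08589478413945
For no arbitrage the full-cycle product must be 1, so the missing rate is 1 / 0.08589478413945 ≈ 11.64215.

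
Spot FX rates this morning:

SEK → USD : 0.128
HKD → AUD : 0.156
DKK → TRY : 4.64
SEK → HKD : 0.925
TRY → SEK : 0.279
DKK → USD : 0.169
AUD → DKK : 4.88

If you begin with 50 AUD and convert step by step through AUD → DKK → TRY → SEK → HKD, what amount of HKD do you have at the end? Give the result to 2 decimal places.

292.18

50 AUD × 4.88 = 244 DKK
244 DKK × 4.64 = 1132.16 TRY
1132.16 TRY × 0.279 = 315.87264 SEK
315.87264 SEK × 0.925 = 292.182192 HKD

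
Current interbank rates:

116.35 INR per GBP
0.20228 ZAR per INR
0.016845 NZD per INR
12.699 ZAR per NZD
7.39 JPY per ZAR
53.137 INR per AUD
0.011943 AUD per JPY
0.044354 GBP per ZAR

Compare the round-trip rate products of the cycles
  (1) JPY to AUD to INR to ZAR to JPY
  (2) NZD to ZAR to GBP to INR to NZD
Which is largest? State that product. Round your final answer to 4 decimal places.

(1) 0.011943 × 53.137 × 0.20228 × 7.39 = 0.94865
(2) 12.699 × 0.044354 × 116.35 × 0.016845 = 1.10393
Highest is cycle (2) at 1.1039 (>1, arbitrage).

1.1039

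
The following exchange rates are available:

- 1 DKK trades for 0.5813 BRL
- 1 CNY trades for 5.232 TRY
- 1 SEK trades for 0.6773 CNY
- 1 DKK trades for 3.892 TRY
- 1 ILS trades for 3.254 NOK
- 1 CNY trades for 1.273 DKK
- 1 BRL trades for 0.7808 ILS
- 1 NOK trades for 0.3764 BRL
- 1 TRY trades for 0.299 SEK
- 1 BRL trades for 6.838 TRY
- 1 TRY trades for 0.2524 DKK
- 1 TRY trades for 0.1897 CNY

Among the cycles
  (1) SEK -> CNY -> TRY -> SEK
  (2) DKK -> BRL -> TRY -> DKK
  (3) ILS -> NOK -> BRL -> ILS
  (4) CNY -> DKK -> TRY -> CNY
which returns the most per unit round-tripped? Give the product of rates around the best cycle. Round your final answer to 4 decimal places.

(1) 0.6773 × 5.232 × 0.299 = 1.05955
(2) 0.5813 × 6.838 × 0.2524 = 1.00327
(3) 3.254 × 0.3764 × 0.7808 = 0.95633
(4) 1.273 × 3.892 × 0.1897 = 0.93987
Highest is cycle (1) at 1.0595 (>1, arbitrage).

1.0595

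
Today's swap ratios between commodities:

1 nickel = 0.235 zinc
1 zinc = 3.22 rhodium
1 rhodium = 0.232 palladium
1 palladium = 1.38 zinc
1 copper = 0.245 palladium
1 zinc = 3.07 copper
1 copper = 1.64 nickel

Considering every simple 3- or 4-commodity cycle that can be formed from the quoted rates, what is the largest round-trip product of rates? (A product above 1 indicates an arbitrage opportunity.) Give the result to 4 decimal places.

zinc→copper→nickel→zinc: 3.07 × 1.64 × 0.235 = 1.18318
zinc→copper→palladium→zinc: 3.07 × 0.245 × 1.38 = 1.03797
zinc→rhodium→palladium→zinc: 3.22 × 0.232 × 1.38 = 1.03092
Maximum is zinc→copper→nickel→zinc at 1.1832; arbitrage exists.

1.1832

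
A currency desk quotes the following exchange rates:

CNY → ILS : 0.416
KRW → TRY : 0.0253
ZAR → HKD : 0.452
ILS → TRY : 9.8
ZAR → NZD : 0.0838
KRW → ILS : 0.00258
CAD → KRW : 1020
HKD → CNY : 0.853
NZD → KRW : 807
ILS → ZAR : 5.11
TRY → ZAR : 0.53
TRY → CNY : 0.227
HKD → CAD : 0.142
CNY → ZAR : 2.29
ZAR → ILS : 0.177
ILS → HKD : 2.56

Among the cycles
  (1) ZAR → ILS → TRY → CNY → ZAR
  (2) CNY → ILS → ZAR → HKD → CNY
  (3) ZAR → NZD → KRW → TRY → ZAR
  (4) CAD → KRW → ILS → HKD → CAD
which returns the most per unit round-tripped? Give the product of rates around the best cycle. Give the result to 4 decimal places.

0.9566

(1) 0.177 × 9.8 × 0.227 × 2.29 = 0.90170
(2) 0.416 × 5.11 × 0.452 × 0.853 = 0.81960
(3) 0.0838 × 807 × 0.0253 × 0.53 = 0.90681
(4) 1020 × 0.00258 × 2.56 × 0.142 = 0.95664
Highest is cycle (4) at 0.9566 (≤1, no arbitrage).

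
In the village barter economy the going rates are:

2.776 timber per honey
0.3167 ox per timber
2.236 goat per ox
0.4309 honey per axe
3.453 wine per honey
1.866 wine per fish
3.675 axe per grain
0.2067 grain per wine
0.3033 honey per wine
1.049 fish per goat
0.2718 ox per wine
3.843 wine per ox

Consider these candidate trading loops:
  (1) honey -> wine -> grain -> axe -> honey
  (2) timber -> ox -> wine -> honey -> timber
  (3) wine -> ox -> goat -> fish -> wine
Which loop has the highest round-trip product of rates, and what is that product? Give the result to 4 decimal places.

(1) 3.453 × 0.2067 × 3.675 × 0.4309 = 1.13024
(2) 0.3167 × 3.843 × 0.3033 × 2.776 = 1.02473
(3) 0.2718 × 2.236 × 1.049 × 1.866 = 1.18962
Highest is cycle (3) at 1.1896 (>1, arbitrage).

1.1896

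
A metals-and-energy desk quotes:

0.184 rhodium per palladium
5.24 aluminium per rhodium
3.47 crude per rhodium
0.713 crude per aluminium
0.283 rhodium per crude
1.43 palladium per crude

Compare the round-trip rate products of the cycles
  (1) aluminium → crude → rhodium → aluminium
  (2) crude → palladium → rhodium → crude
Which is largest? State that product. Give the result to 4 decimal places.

(1) 0.713 × 0.283 × 5.24 = 1.05732
(2) 1.43 × 0.184 × 3.47 = 0.91303
Highest is cycle (1) at 1.0573 (>1, arbitrage).

1.0573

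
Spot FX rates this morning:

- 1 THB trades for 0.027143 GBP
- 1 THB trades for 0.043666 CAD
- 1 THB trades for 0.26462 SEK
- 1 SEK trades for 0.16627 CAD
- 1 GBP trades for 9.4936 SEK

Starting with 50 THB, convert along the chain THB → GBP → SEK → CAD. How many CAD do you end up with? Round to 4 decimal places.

50 THB × 0.027143 = 1.35715 GBP
1.35715 GBP × 9.4936 = 12.88423924 SEK
12.88423924 SEK × 0.16627 = 2.1422624584348 CAD

2.1423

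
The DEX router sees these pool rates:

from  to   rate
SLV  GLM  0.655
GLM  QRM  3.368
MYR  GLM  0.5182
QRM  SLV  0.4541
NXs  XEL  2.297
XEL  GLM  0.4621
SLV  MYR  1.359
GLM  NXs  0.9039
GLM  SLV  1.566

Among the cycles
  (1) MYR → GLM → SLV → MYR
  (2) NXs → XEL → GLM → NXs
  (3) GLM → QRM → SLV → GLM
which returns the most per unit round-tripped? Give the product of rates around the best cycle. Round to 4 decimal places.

(1) 0.5182 × 1.566 × 1.359 = 1.10283
(2) 2.297 × 0.4621 × 0.9039 = 0.95944
(3) 3.368 × 0.4541 × 0.655 = 1.00176
Highest is cycle (1) at 1.1028 (>1, arbitrage).

1.1028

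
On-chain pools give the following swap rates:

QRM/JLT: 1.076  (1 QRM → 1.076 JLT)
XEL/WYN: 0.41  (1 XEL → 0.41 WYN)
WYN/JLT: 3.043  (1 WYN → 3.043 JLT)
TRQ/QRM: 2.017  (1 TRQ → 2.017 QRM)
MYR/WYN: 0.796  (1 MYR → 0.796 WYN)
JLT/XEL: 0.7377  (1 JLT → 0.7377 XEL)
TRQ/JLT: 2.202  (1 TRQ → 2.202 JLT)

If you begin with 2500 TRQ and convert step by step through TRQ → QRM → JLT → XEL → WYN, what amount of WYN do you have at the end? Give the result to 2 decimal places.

2500 TRQ × 2.017 = 5042.5 QRM
5042.5 QRM × 1.076 = 5425.73 JLT
5425.73 JLT × 0.7377 = 4002.561021 XEL
4002.561021 XEL × 0.41 = 1641.05001861 WYN

1641.05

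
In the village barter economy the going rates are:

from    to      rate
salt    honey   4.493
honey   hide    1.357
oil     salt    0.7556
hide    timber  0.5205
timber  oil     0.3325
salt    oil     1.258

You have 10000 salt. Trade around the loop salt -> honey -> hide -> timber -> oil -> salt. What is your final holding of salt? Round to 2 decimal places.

7972.98

10000 salt × 4.493 = 44930 honey
44930 honey × 1.357 = 60970.01 hide
60970.01 hide × 0.5205 = 31734.890205 timber
31734.890205 timber × 0.3325 = 10551.8509931625 oil
10551.8509931625 oil × 0.7556 = 7972.978610433585 salt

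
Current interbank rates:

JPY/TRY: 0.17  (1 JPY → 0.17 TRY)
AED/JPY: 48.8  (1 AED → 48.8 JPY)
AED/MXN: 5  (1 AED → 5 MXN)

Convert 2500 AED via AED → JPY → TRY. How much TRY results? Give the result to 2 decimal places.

20740.00

2500 AED × 48.8 = 122000 JPY
122000 JPY × 0.17 = 20740 TRY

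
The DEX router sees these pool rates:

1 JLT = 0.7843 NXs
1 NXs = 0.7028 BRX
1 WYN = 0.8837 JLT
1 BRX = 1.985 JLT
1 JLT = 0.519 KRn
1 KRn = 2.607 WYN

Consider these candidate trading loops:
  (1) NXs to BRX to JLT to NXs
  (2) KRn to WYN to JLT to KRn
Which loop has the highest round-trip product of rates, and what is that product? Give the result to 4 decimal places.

(1) 0.7028 × 1.985 × 0.7843 = 1.09414
(2) 2.607 × 0.8837 × 0.519 = 1.19568
Highest is cycle (2) at 1.1957 (>1, arbitrage).

1.1957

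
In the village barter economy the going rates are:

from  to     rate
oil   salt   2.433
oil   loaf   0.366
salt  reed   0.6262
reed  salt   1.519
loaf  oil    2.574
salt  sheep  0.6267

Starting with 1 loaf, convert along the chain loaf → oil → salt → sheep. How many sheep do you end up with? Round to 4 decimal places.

3.9247

1 loaf × 2.574 = 2.574 oil
2.574 oil × 2.433 = 6.262542 salt
6.262542 salt × 0.6267 = 3.9247350714 sheep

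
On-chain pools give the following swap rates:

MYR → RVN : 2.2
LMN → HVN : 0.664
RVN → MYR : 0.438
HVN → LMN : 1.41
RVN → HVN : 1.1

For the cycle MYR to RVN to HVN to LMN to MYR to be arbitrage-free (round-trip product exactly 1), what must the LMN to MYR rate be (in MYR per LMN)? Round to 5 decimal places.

Known legs of the cycle: 2.2 × 1.1 × 1.41 = 3.4122
For no arbitrage the full-cycle product must be 1, so the missing rate is 1 / 3.4122 ≈ 0.2930661.

0.29307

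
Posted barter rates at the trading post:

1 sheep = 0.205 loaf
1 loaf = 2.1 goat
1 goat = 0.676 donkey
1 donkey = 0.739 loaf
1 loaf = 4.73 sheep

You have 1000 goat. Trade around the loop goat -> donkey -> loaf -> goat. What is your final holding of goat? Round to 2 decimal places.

1000 goat × 0.676 = 676 donkey
676 donkey × 0.739 = 499.564 loaf
499.564 loaf × 2.1 = 1049.0844 goat

1049.08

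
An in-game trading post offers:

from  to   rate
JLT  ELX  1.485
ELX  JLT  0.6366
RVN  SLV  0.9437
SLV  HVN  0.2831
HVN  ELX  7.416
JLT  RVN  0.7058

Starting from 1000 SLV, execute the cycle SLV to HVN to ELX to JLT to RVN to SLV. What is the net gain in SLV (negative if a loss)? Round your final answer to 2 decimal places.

-109.79

1000 SLV × 0.2831 = 283.1 HVN
283.1 HVN × 7.416 = 2099.4696 ELX
2099.4696 ELX × 0.6366 = 1336.52234736 JLT
1336.52234736 JLT × 0.7058 = 943.317472766688 RVN
943.317472766688 RVN × 0.9437 = 890.2086990499234656 SLV
Net change: 890.2086990499234656 − 1000 = -109.7913009500765344 SLV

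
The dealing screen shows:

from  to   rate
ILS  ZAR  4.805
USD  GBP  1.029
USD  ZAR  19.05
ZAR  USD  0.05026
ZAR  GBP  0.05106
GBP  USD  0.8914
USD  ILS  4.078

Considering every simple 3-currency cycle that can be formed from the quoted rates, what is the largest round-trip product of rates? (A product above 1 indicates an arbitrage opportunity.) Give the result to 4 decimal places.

ZAR→USD→ILS→ZAR: 0.05026 × 4.078 × 4.805 = 0.98483
GBP→USD→ZAR→GBP: 0.8914 × 19.05 × 0.05106 = 0.86706
Maximum is ZAR→USD→ILS→ZAR at 0.9848; no arbitrage — every cycle loses value.

0.9848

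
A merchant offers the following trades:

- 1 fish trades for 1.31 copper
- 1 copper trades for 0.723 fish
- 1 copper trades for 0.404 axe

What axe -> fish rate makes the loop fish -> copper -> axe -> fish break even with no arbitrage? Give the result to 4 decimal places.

Known legs of the cycle: 1.31 × 0.404 = 0.52924
For no arbitrage the full-cycle product must be 1, so the missing rate is 1 / 0.52924 ≈ 1.889502.

1.8895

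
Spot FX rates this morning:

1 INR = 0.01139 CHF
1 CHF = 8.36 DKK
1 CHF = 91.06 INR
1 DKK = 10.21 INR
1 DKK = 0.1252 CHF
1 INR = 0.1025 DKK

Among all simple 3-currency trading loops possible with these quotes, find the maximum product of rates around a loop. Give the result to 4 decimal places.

1.1686

INR→DKK→CHF→INR: 0.1025 × 0.1252 × 91.06 = 1.16857
INR→CHF→DKK→INR: 0.01139 × 8.36 × 10.21 = 0.97220
Maximum is INR→DKK→CHF→INR at 1.1686; arbitrage exists.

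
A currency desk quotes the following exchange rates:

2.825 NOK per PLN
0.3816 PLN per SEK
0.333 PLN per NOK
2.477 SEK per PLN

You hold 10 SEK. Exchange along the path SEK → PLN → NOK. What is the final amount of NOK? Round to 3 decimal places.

10.780

10 SEK × 0.3816 = 3.816 PLN
3.816 PLN × 2.825 = 10.7802 NOK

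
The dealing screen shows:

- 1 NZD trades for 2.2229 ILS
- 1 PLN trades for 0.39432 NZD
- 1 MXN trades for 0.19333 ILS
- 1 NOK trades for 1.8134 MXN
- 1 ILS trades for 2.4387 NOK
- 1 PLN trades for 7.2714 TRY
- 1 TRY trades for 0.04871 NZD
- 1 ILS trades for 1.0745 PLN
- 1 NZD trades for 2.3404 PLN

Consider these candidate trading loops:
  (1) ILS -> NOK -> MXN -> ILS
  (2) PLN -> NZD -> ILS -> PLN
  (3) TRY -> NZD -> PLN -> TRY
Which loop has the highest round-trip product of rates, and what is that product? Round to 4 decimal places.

0.9418

(1) 2.4387 × 1.8134 × 0.19333 = 0.85497
(2) 0.39432 × 2.2229 × 1.0745 = 0.94184
(3) 0.04871 × 2.3404 × 7.2714 = 0.82895
Highest is cycle (2) at 0.9418 (≤1, no arbitrage).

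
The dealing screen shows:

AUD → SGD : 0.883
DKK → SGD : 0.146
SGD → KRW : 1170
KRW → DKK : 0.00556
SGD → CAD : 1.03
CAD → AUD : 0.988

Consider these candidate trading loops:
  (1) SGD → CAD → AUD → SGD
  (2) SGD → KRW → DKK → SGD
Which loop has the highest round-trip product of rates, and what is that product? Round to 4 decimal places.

0.9498

(1) 1.03 × 0.988 × 0.883 = 0.89858
(2) 1170 × 0.00556 × 0.146 = 0.94976
Highest is cycle (2) at 0.9498 (≤1, no arbitrage).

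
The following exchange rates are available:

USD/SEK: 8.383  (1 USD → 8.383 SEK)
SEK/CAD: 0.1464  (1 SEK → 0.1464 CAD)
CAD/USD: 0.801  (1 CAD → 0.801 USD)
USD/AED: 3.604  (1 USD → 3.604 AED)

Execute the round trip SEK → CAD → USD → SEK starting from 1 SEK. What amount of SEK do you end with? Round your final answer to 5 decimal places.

1 SEK × 0.1464 = 0.1464 CAD
0.1464 CAD × 0.801 = 0.1172664 USD
0.1172664 USD × 8.383 = 0.9830442312 SEK

0.98304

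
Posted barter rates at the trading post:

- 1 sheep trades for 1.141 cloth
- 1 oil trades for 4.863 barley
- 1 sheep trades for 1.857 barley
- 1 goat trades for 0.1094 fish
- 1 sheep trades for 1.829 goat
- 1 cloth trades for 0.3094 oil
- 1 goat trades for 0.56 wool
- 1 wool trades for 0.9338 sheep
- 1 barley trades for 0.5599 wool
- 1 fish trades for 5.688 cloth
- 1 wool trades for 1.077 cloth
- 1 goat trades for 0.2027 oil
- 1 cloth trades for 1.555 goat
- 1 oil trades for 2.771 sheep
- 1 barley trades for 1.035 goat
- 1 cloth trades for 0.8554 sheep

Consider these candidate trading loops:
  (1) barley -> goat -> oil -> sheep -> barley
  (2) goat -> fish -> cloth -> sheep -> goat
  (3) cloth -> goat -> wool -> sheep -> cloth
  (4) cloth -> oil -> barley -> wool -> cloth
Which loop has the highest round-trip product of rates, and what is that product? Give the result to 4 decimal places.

1.0795

(1) 1.035 × 0.2027 × 2.771 × 1.857 = 1.07955
(2) 0.1094 × 5.688 × 0.8554 × 1.829 = 0.97355
(3) 1.555 × 0.56 × 0.9338 × 1.141 = 0.92781
(4) 0.3094 × 4.863 × 0.5599 × 1.077 = 0.90730
Highest is cycle (1) at 1.0795 (>1, arbitrage).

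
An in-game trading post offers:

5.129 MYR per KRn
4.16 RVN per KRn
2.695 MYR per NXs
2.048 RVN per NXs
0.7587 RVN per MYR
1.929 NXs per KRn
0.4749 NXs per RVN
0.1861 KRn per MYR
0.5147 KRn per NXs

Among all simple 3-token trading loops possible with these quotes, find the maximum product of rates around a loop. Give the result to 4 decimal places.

1.0168

KRn→RVN→NXs→KRn: 4.16 × 0.4749 × 0.5147 = 1.01683
MYR→RVN→NXs→MYR: 0.7587 × 0.4749 × 2.695 = 0.97103
KRn→NXs→MYR→KRn: 1.929 × 2.695 × 0.1861 = 0.96747
Maximum is KRn→RVN→NXs→KRn at 1.0168; arbitrage exists.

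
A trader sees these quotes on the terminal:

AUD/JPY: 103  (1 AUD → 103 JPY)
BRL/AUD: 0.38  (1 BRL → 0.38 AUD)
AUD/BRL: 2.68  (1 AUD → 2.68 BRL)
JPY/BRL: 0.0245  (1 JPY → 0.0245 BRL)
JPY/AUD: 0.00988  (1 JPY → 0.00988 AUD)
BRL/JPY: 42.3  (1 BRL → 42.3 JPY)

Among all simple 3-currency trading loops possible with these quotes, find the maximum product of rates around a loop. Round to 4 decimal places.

1.1200

BRL→JPY→AUD→BRL: 42.3 × 0.00988 × 2.68 = 1.12004
BRL→AUD→JPY→BRL: 0.38 × 103 × 0.0245 = 0.95893
Maximum is BRL→JPY→AUD→BRL at 1.1200; arbitrage exists.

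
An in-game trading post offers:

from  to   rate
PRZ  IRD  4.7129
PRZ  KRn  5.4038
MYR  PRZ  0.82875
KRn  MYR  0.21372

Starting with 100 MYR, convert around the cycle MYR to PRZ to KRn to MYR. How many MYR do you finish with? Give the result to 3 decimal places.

95.712

100 MYR × 0.82875 = 82.875 PRZ
82.875 PRZ × 5.4038 = 447.839925 KRn
447.839925 KRn × 0.21372 = 95.712348771 MYR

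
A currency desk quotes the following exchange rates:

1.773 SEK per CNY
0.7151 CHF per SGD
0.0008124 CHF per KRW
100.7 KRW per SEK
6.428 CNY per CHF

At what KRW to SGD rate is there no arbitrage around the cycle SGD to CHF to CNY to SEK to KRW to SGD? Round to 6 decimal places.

Known legs of the cycle: 0.7151 × 6.428 × 1.773 × 100.7 = 820.69323264108
For no arbitrage the full-cycle product must be 1, so the missing rate is 1 / 820.69323264108 ≈ 0.00121848.

0.001218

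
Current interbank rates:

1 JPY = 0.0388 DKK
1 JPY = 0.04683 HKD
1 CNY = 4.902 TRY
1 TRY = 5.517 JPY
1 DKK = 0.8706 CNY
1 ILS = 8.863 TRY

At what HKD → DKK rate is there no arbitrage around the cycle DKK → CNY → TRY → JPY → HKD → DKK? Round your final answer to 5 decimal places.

Known legs of the cycle: 0.8706 × 4.902 × 5.517 × 0.04683 = 1.102602851958132
For no arbitrage the full-cycle product must be 1, so the missing rate is 1 / 1.102602851958132 ≈ 0.9069449.

0.90694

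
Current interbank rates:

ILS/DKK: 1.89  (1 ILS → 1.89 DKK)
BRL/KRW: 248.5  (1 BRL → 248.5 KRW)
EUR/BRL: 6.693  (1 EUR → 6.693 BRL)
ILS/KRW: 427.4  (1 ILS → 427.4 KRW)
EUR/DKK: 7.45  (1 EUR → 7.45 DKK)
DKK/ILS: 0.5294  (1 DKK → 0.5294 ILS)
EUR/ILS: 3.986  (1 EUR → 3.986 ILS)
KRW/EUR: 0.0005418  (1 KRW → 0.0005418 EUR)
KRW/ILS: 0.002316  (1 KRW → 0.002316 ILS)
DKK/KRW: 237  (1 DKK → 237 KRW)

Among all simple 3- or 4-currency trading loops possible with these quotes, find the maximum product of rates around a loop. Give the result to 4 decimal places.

1.0374

ILS→DKK→KRW→ILS: 1.89 × 237 × 0.002316 = 1.03741
ILS→DKK→KRW→EUR→ILS: 1.89 × 237 × 0.0005418 × 3.986 = 0.96736
KRW→EUR→DKK→KRW: 0.0005418 × 7.45 × 237 = 0.95663
ILS→KRW→EUR→ILS: 427.4 × 0.0005418 × 3.986 = 0.92302
ILS→KRW→EUR→DKK→ILS: 427.4 × 0.0005418 × 7.45 × 0.5294 = 0.91330
BRL→KRW→EUR→BRL: 248.5 × 0.0005418 × 6.693 = 0.90113
Maximum is ILS→DKK→KRW→ILS at 1.0374; arbitrage exists.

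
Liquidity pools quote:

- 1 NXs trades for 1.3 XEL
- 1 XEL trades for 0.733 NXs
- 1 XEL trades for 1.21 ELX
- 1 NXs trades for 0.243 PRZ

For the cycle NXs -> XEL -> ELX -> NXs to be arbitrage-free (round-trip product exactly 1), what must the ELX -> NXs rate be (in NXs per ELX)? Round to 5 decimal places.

Known legs of the cycle: 1.3 × 1.21 = 1.573
For no arbitrage the full-cycle product must be 1, so the missing rate is 1 / 1.573 ≈ 0.6357279.

0.63573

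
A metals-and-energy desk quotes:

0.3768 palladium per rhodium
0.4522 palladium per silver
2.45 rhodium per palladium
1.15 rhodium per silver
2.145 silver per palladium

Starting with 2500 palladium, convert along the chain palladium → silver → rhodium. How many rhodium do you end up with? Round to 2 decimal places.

2500 palladium × 2.145 = 5362.5 silver
5362.5 silver × 1.15 = 6166.875 rhodium

6166.88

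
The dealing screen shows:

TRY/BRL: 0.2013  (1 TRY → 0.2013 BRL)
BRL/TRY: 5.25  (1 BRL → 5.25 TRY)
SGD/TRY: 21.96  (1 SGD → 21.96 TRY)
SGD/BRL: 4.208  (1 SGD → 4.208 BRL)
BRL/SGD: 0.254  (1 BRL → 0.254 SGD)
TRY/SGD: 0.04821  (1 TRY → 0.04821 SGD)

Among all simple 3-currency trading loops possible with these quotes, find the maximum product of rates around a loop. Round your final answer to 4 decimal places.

TRY→BRL→SGD→TRY: 0.2013 × 0.254 × 21.96 = 1.12282
TRY→SGD→BRL→TRY: 0.04821 × 4.208 × 5.25 = 1.06506
Maximum is TRY→BRL→SGD→TRY at 1.1228; arbitrage exists.

1.1228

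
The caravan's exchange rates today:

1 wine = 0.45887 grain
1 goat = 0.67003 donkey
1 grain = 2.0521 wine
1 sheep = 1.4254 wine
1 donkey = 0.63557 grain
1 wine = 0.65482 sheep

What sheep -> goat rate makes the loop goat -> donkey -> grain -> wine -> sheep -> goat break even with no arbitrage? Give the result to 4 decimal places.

Known legs of the cycle: 0.67003 × 0.63557 × 2.0521 × 0.65482 = 0.5722398441002455862
For no arbitrage the full-cycle product must be 1, so the missing rate is 1 / 0.5722398441002455862 ≈ 1.747519.

1.7475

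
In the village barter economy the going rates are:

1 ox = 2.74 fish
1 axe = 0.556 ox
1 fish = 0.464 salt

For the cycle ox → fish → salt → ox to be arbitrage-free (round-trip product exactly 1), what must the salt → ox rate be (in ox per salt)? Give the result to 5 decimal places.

0.78656

Known legs of the cycle: 2.74 × 0.464 = 1.27136
For no arbitrage the full-cycle product must be 1, so the missing rate is 1 / 1.27136 ≈ 0.7865593.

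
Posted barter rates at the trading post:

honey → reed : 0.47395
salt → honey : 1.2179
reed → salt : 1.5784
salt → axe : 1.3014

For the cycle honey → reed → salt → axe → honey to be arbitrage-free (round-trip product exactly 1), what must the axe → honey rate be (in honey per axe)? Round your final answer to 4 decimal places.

Known legs of the cycle: 0.47395 × 1.5784 × 1.3014 = 0.973554799752
For no arbitrage the full-cycle product must be 1, so the missing rate is 1 / 0.973554799752 ≈ 1.027164.

1.0272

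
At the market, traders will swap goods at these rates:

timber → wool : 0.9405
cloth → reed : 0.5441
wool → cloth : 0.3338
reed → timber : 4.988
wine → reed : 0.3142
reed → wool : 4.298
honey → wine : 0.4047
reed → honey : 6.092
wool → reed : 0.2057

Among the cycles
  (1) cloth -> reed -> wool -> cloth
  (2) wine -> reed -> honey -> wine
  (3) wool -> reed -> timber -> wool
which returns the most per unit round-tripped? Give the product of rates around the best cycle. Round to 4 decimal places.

0.9650

(1) 0.5441 × 4.298 × 0.3338 = 0.78061
(2) 0.3142 × 6.092 × 0.4047 = 0.77464
(3) 0.2057 × 4.988 × 0.9405 = 0.96498
Highest is cycle (3) at 0.9650 (≤1, no arbitrage).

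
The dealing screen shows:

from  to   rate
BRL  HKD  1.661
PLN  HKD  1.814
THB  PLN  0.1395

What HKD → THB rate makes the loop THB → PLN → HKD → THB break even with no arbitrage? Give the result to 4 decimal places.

3.9517

Known legs of the cycle: 0.1395 × 1.814 = 0.253053
For no arbitrage the full-cycle product must be 1, so the missing rate is 1 / 0.253053 ≈ 3.951741.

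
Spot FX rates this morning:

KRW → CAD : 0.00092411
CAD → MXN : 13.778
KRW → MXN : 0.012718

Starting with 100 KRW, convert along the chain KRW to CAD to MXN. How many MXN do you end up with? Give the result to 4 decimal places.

100 KRW × 0.00092411 = 0.092411 CAD
0.092411 CAD × 13.778 = 1.273238758 MXN

1.2732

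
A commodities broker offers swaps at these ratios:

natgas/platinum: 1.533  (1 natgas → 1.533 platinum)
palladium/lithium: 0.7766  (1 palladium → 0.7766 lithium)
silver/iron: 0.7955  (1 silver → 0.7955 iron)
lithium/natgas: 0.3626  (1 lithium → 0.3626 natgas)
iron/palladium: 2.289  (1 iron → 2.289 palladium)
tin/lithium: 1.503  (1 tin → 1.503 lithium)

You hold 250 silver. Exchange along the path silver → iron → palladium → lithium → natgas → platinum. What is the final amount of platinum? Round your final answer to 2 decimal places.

196.51

250 silver × 0.7955 = 198.875 iron
198.875 iron × 2.289 = 455.224875 palladium
455.224875 palladium × 0.7766 = 353.527637925 lithium
353.527637925 lithium × 0.3626 = 128.189121511605 natgas
128.189121511605 natgas × 1.533 = 196.513923277290465 platinum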